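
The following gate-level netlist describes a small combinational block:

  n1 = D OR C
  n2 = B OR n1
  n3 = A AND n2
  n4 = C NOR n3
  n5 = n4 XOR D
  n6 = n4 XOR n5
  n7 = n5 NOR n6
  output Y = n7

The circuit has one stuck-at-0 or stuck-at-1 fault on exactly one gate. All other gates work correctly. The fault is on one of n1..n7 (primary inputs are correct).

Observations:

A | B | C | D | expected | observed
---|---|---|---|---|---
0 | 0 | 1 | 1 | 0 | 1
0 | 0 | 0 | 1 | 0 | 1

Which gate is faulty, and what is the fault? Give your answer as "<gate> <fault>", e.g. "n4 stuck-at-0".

n7 stuck-at-1

Fault-free values for test 1 (A=0, B=0, C=1, D=1): n1=1, n2=1, n3=0, n4=0, n5=1, n6=1, n7=0, giving Y=0. Observed 1.
Test 1: faults giving observed 1 are {n5 stuck-at-0, n7 stuck-at-1}.
Test 2 (A=0, B=0, C=0, D=1): fault-free n1=1, n2=1, n3=0, n4=1, n5=0, n6=1, n7=0 → 0; observed 1. Eliminates n5 stuck-at-0.
Only n7 stuck-at-1 is consistent with every test.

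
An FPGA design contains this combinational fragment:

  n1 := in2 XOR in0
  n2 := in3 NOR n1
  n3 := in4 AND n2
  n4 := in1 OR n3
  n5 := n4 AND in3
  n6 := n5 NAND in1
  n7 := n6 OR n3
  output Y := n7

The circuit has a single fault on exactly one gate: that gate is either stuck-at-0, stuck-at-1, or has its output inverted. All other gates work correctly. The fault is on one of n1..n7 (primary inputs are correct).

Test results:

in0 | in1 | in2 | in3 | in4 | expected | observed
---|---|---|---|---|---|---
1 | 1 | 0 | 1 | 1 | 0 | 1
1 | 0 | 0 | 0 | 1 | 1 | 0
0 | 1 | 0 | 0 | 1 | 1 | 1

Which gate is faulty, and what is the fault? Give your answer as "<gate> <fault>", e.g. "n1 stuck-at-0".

n6 inverted output

Fault-free values for test 1 (in0=1, in1=1, in2=0, in3=1, in4=1): n1=1, n2=0, n3=0, n4=1, n5=1, n6=0, n7=0, giving Y=0. Observed 1.
Test 1: faults giving observed 1 are {n2 stuck-at-1, n2 inverted output, n3 stuck-at-1, n3 inverted output, n4 stuck-at-0, n4 inverted output, n5 stuck-at-0, n5 inverted output, n6 stuck-at-1, n6 inverted output, n7 stuck-at-1, n7 inverted output}.
Test 2 (in0=1, in1=0, in2=0, in3=0, in4=1): fault-free n1=1, n2=0, n3=0, n4=0, n5=0, n6=1, n7=1 → 1; observed 0. Eliminates n2 stuck-at-1, n2 inverted output, n3 stuck-at-1, n3 inverted output, n4 stuck-at-0, n4 inverted output, n5 stuck-at-0, n5 inverted output, n6 stuck-at-1, n7 stuck-at-1.
Test 3 (in0=0, in1=1, in2=0, in3=0, in4=1): fault-free n1=0, n2=1, n3=1, n4=1, n5=0, n6=1, n7=1 → 1; observed 1. Eliminates n7 inverted output.
Only n6 inverted output is consistent with every test.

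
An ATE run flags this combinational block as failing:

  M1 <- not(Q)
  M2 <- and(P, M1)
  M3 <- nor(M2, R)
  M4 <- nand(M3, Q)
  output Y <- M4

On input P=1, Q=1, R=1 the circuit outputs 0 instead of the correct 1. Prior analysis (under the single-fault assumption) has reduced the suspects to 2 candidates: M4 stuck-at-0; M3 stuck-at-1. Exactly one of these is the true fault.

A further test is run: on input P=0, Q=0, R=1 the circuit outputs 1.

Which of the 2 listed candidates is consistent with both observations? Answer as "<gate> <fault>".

Evaluate each candidate on input P=0, Q=0, R=1:
  M4 stuck-at-0: M1=1, M2=0, M3=0, M4=0 [stuck-at-0] → 0 — eliminated
  M3 stuck-at-1: M1=1, M2=0, M3=1 [stuck-at-1], M4=1 → 1 — matches
Only M3 stuck-at-1 reproduces the observed 1.

M3 stuck-at-1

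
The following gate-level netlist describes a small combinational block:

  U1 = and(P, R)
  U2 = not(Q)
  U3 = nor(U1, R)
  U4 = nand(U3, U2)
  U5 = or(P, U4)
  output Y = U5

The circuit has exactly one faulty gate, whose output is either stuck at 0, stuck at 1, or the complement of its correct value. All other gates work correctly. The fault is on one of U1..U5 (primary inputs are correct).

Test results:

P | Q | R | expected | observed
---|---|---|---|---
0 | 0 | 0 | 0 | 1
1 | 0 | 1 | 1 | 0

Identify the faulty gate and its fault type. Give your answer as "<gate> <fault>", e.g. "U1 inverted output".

Fault-free values for test 1 (P=0, Q=0, R=0): U1=0, U2=1, U3=1, U4=0, U5=0, giving Y=0. Observed 1.
Test 1: faults giving observed 1 are {U1 stuck-at-1, U1 inverted output, U2 stuck-at-0, U2 inverted output, U3 stuck-at-0, U3 inverted output, U4 stuck-at-1, U4 inverted output, U5 stuck-at-1, U5 inverted output}.
Test 2 (P=1, Q=0, R=1): fault-free U1=1, U2=1, U3=0, U4=1, U5=1 → 1; observed 0. Eliminates U1 stuck-at-1, U1 inverted output, U2 stuck-at-0, U2 inverted output, U3 stuck-at-0, U3 inverted output, U4 stuck-at-1, U4 inverted output, U5 stuck-at-1.
Only U5 inverted output is consistent with every test.

U5 inverted output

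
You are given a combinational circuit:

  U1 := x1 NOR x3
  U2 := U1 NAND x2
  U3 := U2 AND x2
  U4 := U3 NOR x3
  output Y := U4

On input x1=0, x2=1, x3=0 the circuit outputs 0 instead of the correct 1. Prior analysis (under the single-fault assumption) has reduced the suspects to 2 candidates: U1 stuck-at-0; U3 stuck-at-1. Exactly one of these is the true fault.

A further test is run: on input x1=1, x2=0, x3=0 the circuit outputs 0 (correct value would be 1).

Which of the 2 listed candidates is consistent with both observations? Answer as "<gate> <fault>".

Evaluate each candidate on input x1=1, x2=0, x3=0:
  U1 stuck-at-0: U1=0 [stuck-at-0], U2=1, U3=0, U4=1 → 1 — eliminated
  U3 stuck-at-1: U1=0, U2=1, U3=1 [stuck-at-1], U4=0 → 0 — matches
Only U3 stuck-at-1 reproduces the observed 0.

U3 stuck-at-1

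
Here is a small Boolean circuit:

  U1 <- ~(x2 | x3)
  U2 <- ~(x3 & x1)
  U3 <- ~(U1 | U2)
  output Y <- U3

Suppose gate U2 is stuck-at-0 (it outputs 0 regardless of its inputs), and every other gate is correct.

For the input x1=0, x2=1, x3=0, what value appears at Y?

Propagate with U2 forced: U1=0, U2=0 [stuck-at-0], U3=1.
So Y = 1. (Without the fault it would be 0.)

1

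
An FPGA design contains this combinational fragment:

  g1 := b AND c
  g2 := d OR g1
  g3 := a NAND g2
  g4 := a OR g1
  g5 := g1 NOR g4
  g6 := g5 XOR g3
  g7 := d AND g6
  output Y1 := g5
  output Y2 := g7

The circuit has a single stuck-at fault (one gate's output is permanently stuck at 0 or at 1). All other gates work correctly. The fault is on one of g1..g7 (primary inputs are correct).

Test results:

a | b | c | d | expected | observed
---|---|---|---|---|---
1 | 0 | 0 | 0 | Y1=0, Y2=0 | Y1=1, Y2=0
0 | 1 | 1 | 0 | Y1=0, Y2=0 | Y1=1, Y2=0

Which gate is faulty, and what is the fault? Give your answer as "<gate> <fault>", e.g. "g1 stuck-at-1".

g5 stuck-at-1

Fault-free values for test 1 (a=1, b=0, c=0, d=0): g1=0, g2=0, g3=1, g4=1, g5=0, g6=1, g7=0, giving Y1=0, Y2=0. Observed Y1=1, Y2=0.
Test 1: faults giving observed Y1=1, Y2=0 are {g4 stuck-at-0, g5 stuck-at-1}.
Test 2 (a=0, b=1, c=1, d=0): fault-free g1=1, g2=1, g3=1, g4=1, g5=0, g6=1, g7=0 → Y1=0, Y2=0; observed Y1=1, Y2=0. Eliminates g4 stuck-at-0.
Only g5 stuck-at-1 is consistent with every test.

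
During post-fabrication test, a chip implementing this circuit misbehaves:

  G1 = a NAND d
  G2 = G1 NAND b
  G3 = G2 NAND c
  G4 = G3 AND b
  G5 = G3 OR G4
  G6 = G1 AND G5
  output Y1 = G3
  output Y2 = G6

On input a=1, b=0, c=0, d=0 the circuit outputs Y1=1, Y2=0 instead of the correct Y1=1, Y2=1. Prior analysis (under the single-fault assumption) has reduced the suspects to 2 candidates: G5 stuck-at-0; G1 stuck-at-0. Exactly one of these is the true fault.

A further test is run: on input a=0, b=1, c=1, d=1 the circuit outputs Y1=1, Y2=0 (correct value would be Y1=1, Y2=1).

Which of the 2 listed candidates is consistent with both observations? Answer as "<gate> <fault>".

Evaluate each candidate on input a=0, b=1, c=1, d=1:
  G5 stuck-at-0: G1=1, G2=0, G3=1, G4=1, G5=0 [stuck-at-0], G6=0 → Y1=1, Y2=0 — matches
  G1 stuck-at-0: G1=0 [stuck-at-0], G2=1, G3=0, G4=0, G5=0, G6=0 → Y1=0, Y2=0 — eliminated
Only G5 stuck-at-0 reproduces the observed Y1=1, Y2=0.

G5 stuck-at-0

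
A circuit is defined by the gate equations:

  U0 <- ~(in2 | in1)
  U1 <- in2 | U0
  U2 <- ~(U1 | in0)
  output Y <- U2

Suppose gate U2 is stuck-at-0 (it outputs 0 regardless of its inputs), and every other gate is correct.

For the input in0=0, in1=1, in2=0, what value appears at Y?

Propagate with U2 forced: U0=0, U1=0, U2=0 [stuck-at-0].
So Y = 0. (Without the fault it would be 1.)

0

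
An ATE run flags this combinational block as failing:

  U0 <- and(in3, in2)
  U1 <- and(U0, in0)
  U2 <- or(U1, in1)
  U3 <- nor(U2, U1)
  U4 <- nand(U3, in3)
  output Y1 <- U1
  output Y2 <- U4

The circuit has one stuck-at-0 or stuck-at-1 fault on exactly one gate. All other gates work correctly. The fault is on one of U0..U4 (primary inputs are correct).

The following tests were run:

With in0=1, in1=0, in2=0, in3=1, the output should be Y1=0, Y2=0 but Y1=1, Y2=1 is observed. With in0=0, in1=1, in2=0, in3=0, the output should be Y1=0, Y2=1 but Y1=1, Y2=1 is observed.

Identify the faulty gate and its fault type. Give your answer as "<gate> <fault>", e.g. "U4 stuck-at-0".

U1 stuck-at-1

Fault-free values for test 1 (in0=1, in1=0, in2=0, in3=1): U0=0, U1=0, U2=0, U3=1, U4=0, giving Y1=0, Y2=0. Observed Y1=1, Y2=1.
Test 1: faults giving observed Y1=1, Y2=1 are {U0 stuck-at-1, U1 stuck-at-1}.
Test 2 (in0=0, in1=1, in2=0, in3=0): fault-free U0=0, U1=0, U2=1, U3=0, U4=1 → Y1=0, Y2=1; observed Y1=1, Y2=1. Eliminates U0 stuck-at-1.
Only U1 stuck-at-1 is consistent with every test.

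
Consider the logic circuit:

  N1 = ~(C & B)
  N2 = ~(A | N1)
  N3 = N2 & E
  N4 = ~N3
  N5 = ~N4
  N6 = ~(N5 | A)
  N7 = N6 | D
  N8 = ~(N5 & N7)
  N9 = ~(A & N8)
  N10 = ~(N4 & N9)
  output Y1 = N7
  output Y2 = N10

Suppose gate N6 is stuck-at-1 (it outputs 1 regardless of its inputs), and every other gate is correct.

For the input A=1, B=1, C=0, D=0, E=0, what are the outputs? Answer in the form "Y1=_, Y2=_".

Y1=1, Y2=1

Propagate with N6 forced: N1=1, N2=0, N3=0, N4=1, N5=0, N6=1 [stuck-at-1], N7=1, N8=1, N9=0, N10=1.
So the outputs are Y1=1, Y2=1. (Without the fault they would be Y1=0, Y2=1.)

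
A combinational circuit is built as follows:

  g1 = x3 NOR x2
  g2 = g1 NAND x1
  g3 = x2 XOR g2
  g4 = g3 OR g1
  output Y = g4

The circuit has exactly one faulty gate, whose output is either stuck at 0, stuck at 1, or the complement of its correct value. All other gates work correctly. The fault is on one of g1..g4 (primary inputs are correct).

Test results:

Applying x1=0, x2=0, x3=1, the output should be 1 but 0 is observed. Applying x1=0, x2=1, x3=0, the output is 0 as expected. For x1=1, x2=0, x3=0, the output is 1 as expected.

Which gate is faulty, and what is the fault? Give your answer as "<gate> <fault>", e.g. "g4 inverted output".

g3 stuck-at-0

Fault-free values for test 1 (x1=0, x2=0, x3=1): g1=0, g2=1, g3=1, g4=1, giving Y=1. Observed 0.
Test 1: faults giving observed 0 are {g2 stuck-at-0, g2 inverted output, g3 stuck-at-0, g3 inverted output, g4 stuck-at-0, g4 inverted output}.
Test 2 (x1=0, x2=1, x3=0): fault-free g1=0, g2=1, g3=0, g4=0 → 0; observed 0. Eliminates g2 stuck-at-0, g2 inverted output, g3 inverted output, g4 inverted output.
Test 3 (x1=1, x2=0, x3=0): fault-free g1=1, g2=0, g3=0, g4=1 → 1; observed 1. Eliminates g4 stuck-at-0.
Only g3 stuck-at-0 is consistent with every test.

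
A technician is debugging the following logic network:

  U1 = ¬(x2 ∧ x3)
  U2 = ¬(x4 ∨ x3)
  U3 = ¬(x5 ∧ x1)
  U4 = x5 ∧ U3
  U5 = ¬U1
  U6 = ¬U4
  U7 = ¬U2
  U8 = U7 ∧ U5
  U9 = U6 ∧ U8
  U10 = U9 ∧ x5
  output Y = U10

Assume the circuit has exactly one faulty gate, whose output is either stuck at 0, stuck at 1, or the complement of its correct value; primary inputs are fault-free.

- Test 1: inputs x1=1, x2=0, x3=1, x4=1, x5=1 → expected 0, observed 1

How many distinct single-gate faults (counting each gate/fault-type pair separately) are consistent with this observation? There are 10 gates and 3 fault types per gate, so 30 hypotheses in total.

10

Fault-free: U1=1, U2=0, U3=0, U4=0, U5=0, U6=1, U7=1, U8=0, U9=0, U10=0 → 0. Observed 1.
  U1: stuck-at-0, inverted output ✓; others ✗
  U2: none of the 3 fault types match ✗
  U3: none of the 3 fault types match ✗
  U4: none of the 3 fault types match ✗
  U5: stuck-at-1, inverted output ✓; others ✗
  U6: none of the 3 fault types match ✗
  U7: none of the 3 fault types match ✗
  U8: stuck-at-1, inverted output ✓; others ✗
  U9: stuck-at-1, inverted output ✓; others ✗
  U10: stuck-at-1, inverted output ✓; others ✗
Consistent faults: {U1 stuck-at-0, U1 inverted output, U5 stuck-at-1, U5 inverted output, U8 stuck-at-1, U8 inverted output, U9 stuck-at-1, U9 inverted output, U10 stuck-at-1, U10 inverted output} — 10 in all.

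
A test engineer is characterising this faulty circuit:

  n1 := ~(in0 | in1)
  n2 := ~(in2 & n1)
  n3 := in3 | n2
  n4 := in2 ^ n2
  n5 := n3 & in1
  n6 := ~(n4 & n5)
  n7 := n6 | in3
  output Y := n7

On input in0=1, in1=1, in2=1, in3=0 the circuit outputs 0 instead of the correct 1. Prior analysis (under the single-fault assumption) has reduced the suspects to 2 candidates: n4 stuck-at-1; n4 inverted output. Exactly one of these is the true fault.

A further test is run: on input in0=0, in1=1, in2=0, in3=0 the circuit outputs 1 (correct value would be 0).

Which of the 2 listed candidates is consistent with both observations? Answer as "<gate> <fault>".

n4 inverted output

Evaluate each candidate on input in0=0, in1=1, in2=0, in3=0:
  n4 stuck-at-1: n1=0, n2=1, n3=1, n4=1 [stuck-at-1], n5=1, n6=0, n7=0 → 0 — eliminated
  n4 inverted output: n1=0, n2=1, n3=1, n4=0 [inverted output], n5=1, n6=1, n7=1 → 1 — matches
Only n4 inverted output reproduces the observed 1.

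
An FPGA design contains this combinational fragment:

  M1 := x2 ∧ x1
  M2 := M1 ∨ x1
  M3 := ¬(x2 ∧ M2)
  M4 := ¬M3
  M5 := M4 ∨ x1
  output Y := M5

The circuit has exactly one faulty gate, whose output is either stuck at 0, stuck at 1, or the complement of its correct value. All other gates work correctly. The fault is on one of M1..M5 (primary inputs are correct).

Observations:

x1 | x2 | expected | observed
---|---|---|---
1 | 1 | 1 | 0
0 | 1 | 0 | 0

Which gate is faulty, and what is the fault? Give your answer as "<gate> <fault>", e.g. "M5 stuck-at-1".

Fault-free values for test 1 (x1=1, x2=1): M1=1, M2=1, M3=0, M4=1, M5=1, giving Y=1. Observed 0.
Test 1: faults giving observed 0 are {M5 stuck-at-0, M5 inverted output}.
Test 2 (x1=0, x2=1): fault-free M1=0, M2=0, M3=1, M4=0, M5=0 → 0; observed 0. Eliminates M5 inverted output.
Only M5 stuck-at-0 is consistent with every test.

M5 stuck-at-0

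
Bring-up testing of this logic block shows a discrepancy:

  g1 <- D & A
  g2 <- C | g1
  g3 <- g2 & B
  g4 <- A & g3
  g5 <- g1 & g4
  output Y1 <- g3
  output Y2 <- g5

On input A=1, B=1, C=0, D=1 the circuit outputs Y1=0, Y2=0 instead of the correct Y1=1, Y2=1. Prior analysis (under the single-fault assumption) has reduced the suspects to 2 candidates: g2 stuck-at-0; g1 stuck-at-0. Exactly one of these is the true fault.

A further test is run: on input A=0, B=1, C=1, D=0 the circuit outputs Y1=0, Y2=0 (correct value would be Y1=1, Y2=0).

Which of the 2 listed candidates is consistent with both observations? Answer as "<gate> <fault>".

Evaluate each candidate on input A=0, B=1, C=1, D=0:
  g2 stuck-at-0: g1=0, g2=0 [stuck-at-0], g3=0, g4=0, g5=0 → Y1=0, Y2=0 — matches
  g1 stuck-at-0: g1=0 [stuck-at-0], g2=1, g3=1, g4=0, g5=0 → Y1=1, Y2=0 — eliminated
Only g2 stuck-at-0 reproduces the observed Y1=0, Y2=0.

g2 stuck-at-0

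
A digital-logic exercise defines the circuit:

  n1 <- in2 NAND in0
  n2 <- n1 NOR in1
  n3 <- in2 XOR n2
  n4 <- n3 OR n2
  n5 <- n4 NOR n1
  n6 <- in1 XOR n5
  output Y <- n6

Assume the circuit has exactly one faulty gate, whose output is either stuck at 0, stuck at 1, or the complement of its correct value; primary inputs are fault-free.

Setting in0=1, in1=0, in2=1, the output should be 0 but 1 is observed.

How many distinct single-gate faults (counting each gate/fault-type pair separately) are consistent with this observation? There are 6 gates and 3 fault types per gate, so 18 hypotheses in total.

6

Fault-free: n1=0, n2=1, n3=0, n4=1, n5=0, n6=0 → 0. Observed 1.
  n1: none of the 3 fault types match ✗
  n2: none of the 3 fault types match ✗
  n3: none of the 3 fault types match ✗
  n4: stuck-at-0, inverted output ✓; others ✗
  n5: stuck-at-1, inverted output ✓; others ✗
  n6: stuck-at-1, inverted output ✓; others ✗
Consistent faults: {n4 stuck-at-0, n4 inverted output, n5 stuck-at-1, n5 inverted output, n6 stuck-at-1, n6 inverted output} — 6 in all.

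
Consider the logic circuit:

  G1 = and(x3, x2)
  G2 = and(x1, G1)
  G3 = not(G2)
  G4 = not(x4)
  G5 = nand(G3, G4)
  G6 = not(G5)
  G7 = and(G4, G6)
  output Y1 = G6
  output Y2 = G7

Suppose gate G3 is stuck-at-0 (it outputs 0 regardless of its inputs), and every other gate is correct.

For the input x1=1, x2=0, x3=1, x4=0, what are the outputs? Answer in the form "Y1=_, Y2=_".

Propagate with G3 forced: G1=0, G2=0, G3=0 [stuck-at-0], G4=1, G5=1, G6=0, G7=0.
So the outputs are Y1=0, Y2=0. (Without the fault they would be Y1=1, Y2=1.)

Y1=0, Y2=0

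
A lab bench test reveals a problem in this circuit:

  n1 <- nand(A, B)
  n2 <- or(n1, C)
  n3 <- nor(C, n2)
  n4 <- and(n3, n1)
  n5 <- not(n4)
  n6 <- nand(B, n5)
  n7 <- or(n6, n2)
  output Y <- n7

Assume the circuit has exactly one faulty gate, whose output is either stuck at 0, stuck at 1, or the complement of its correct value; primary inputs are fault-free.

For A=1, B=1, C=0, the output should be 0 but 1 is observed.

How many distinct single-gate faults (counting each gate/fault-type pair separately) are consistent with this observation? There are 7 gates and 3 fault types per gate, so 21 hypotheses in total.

12

Fault-free: n1=0, n2=0, n3=1, n4=0, n5=1, n6=0, n7=0 → 0. Observed 1.
  n1: stuck-at-1, inverted output ✓; others ✗
  n2: stuck-at-1, inverted output ✓; others ✗
  n3: none of the 3 fault types match ✗
  n4: stuck-at-1, inverted output ✓; others ✗
  n5: stuck-at-0, inverted output ✓; others ✗
  n6: stuck-at-1, inverted output ✓; others ✗
  n7: stuck-at-1, inverted output ✓; others ✗
Consistent faults: {n1 stuck-at-1, n1 inverted output, n2 stuck-at-1, n2 inverted output, n4 stuck-at-1, n4 inverted output, n5 stuck-at-0, n5 inverted output, n6 stuck-at-1, n6 inverted output, n7 stuck-at-1, n7 inverted output} — 12 in all.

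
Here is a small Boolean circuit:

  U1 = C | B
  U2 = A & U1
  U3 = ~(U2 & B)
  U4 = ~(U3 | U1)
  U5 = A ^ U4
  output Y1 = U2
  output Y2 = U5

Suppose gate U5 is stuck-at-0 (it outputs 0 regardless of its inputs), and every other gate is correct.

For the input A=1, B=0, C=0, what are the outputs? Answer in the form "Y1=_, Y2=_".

Propagate with U5 forced: U1=0, U2=0, U3=1, U4=0, U5=0 [stuck-at-0].
So the outputs are Y1=0, Y2=0. (Without the fault they would be Y1=0, Y2=1.)

Y1=0, Y2=0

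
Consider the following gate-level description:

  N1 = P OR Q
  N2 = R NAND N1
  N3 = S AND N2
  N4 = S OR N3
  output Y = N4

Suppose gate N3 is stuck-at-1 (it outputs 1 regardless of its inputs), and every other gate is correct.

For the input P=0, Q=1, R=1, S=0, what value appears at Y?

1

Propagate with N3 forced: N1=1, N2=0, N3=1 [stuck-at-1], N4=1.
So Y = 1. (Without the fault it would be 0.)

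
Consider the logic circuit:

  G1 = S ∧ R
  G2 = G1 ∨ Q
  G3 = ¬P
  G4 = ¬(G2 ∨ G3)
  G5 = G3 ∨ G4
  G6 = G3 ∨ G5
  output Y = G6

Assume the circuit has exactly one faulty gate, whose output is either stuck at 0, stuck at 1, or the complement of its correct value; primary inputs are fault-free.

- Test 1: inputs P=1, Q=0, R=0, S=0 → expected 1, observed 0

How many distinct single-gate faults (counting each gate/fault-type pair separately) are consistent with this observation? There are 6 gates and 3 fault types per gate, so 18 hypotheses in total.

10

Fault-free: G1=0, G2=0, G3=0, G4=1, G5=1, G6=1 → 1. Observed 0.
  G1: stuck-at-1, inverted output ✓; others ✗
  G2: stuck-at-1, inverted output ✓; others ✗
  G3: none of the 3 fault types match ✗
  G4: stuck-at-0, inverted output ✓; others ✗
  G5: stuck-at-0, inverted output ✓; others ✗
  G6: stuck-at-0, inverted output ✓; others ✗
Consistent faults: {G1 stuck-at-1, G1 inverted output, G2 stuck-at-1, G2 inverted output, G4 stuck-at-0, G4 inverted output, G5 stuck-at-0, G5 inverted output, G6 stuck-at-0, G6 inverted output} — 10 in all.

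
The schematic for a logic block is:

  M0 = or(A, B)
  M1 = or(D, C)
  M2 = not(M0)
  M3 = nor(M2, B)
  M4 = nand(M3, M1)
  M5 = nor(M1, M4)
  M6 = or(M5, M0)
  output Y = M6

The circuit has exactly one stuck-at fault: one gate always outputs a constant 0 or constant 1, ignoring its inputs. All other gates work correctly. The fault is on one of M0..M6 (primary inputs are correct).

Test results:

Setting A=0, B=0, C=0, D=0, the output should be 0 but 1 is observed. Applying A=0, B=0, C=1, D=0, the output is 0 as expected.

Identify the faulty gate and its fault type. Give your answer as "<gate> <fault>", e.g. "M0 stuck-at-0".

Fault-free values for test 1 (A=0, B=0, C=0, D=0): M0=0, M1=0, M2=1, M3=0, M4=1, M5=0, M6=0, giving Y=0. Observed 1.
Test 1: faults giving observed 1 are {M0 stuck-at-1, M4 stuck-at-0, M5 stuck-at-1, M6 stuck-at-1}.
Test 2 (A=0, B=0, C=1, D=0): fault-free M0=0, M1=1, M2=1, M3=0, M4=1, M5=0, M6=0 → 0; observed 0. Eliminates M0 stuck-at-1, M5 stuck-at-1, M6 stuck-at-1.
Only M4 stuck-at-0 is consistent with every test.

M4 stuck-at-0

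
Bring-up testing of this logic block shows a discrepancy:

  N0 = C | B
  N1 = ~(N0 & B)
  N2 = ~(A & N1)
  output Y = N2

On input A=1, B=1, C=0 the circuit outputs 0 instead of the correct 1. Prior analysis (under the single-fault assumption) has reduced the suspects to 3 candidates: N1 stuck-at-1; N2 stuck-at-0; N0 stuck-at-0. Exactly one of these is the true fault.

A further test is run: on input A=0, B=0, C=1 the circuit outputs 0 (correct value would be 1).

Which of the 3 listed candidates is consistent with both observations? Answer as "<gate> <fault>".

Evaluate each candidate on input A=0, B=0, C=1:
  N1 stuck-at-1: N0=1, N1=1 [stuck-at-1], N2=1 → 1 — eliminated
  N2 stuck-at-0: N0=1, N1=1, N2=0 [stuck-at-0] → 0 — matches
  N0 stuck-at-0: N0=0 [stuck-at-0], N1=1, N2=1 → 1 — eliminated
Only N2 stuck-at-0 reproduces the observed 0.

N2 stuck-at-0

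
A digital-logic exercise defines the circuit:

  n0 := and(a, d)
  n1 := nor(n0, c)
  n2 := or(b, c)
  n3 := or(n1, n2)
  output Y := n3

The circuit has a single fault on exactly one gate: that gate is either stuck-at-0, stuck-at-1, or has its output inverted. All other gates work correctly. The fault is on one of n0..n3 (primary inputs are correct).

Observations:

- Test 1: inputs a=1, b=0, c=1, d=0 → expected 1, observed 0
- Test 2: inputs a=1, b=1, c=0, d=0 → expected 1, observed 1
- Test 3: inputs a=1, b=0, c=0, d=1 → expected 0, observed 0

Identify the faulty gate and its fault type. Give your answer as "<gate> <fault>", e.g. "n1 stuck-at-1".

n2 stuck-at-0

Fault-free values for test 1 (a=1, b=0, c=1, d=0): n0=0, n1=0, n2=1, n3=1, giving Y=1. Observed 0.
Test 1: faults giving observed 0 are {n2 stuck-at-0, n2 inverted output, n3 stuck-at-0, n3 inverted output}.
Test 2 (a=1, b=1, c=0, d=0): fault-free n0=0, n1=1, n2=1, n3=1 → 1; observed 1. Eliminates n3 stuck-at-0, n3 inverted output.
Test 3 (a=1, b=0, c=0, d=1): fault-free n0=1, n1=0, n2=0, n3=0 → 0; observed 0. Eliminates n2 inverted output.
Only n2 stuck-at-0 is consistent with every test.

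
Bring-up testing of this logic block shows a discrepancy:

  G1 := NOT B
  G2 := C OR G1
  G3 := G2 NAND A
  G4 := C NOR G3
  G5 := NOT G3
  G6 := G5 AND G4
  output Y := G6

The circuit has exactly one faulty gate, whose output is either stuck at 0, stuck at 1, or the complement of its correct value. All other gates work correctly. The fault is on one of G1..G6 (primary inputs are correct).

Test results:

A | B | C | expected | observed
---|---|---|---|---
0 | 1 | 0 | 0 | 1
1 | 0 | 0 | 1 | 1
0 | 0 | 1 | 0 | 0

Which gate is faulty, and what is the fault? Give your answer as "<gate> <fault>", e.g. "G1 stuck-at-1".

Fault-free values for test 1 (A=0, B=1, C=0): G1=0, G2=0, G3=1, G4=0, G5=0, G6=0, giving Y=0. Observed 1.
Test 1: faults giving observed 1 are {G3 stuck-at-0, G3 inverted output, G6 stuck-at-1, G6 inverted output}.
Test 2 (A=1, B=0, C=0): fault-free G1=1, G2=1, G3=0, G4=1, G5=1, G6=1 → 1; observed 1. Eliminates G3 inverted output, G6 inverted output.
Test 3 (A=0, B=0, C=1): fault-free G1=1, G2=1, G3=1, G4=0, G5=0, G6=0 → 0; observed 0. Eliminates G6 stuck-at-1.
Only G3 stuck-at-0 is consistent with every test.

G3 stuck-at-0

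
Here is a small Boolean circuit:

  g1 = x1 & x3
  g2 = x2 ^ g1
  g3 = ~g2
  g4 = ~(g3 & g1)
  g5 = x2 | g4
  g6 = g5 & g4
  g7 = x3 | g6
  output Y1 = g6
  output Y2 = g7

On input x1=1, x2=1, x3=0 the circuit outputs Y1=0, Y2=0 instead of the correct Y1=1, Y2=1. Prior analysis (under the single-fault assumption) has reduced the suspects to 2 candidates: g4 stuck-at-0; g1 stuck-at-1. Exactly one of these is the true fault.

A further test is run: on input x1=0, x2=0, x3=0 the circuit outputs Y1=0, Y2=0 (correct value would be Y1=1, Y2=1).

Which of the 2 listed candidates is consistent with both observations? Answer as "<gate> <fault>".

g4 stuck-at-0

Evaluate each candidate on input x1=0, x2=0, x3=0:
  g4 stuck-at-0: g1=0, g2=0, g3=1, g4=0 [stuck-at-0], g5=0, g6=0, g7=0 → Y1=0, Y2=0 — matches
  g1 stuck-at-1: g1=1 [stuck-at-1], g2=1, g3=0, g4=1, g5=1, g6=1, g7=1 → Y1=1, Y2=1 — eliminated
Only g4 stuck-at-0 reproduces the observed Y1=0, Y2=0.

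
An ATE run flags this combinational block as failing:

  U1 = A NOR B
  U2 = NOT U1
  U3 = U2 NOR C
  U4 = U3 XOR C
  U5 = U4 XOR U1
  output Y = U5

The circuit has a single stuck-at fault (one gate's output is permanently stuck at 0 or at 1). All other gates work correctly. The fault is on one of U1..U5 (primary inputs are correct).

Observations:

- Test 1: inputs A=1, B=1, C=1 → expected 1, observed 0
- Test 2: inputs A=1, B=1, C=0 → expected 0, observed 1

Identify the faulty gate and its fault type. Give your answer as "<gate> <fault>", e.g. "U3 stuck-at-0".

U3 stuck-at-1

Fault-free values for test 1 (A=1, B=1, C=1): U1=0, U2=1, U3=0, U4=1, U5=1, giving Y=1. Observed 0.
Test 1: faults giving observed 0 are {U1 stuck-at-1, U3 stuck-at-1, U4 stuck-at-0, U5 stuck-at-0}.
Test 2 (A=1, B=1, C=0): fault-free U1=0, U2=1, U3=0, U4=0, U5=0 → 0; observed 1. Eliminates U1 stuck-at-1, U4 stuck-at-0, U5 stuck-at-0.
Only U3 stuck-at-1 is consistent with every test.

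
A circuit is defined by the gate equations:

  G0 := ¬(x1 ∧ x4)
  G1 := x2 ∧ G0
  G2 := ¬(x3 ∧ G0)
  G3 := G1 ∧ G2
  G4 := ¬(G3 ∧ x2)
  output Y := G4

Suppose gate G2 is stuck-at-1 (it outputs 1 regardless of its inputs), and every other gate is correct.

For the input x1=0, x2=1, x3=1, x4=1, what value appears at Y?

0

Propagate with G2 forced: G0=1, G1=1, G2=1 [stuck-at-1], G3=1, G4=0.
So Y = 0. (Without the fault it would be 1.)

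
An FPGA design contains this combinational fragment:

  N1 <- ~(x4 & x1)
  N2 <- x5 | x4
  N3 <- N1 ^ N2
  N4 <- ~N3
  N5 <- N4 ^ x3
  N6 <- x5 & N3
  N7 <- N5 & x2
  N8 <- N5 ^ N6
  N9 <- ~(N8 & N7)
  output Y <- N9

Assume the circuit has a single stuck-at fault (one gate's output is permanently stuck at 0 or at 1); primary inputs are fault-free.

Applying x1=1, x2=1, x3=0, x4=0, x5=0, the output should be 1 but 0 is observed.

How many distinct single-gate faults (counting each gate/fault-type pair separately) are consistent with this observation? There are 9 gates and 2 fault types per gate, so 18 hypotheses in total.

Fault-free: N1=1, N2=0, N3=1, N4=0, N5=0, N6=0, N7=0, N8=0, N9=1 → 1. Observed 0.
  N1: stuck-at-0 ✓; others ✗
  N2: stuck-at-1 ✓; others ✗
  N3: stuck-at-0 ✓; others ✗
  N4: stuck-at-1 ✓; others ✗
  N5: stuck-at-1 ✓; others ✗
  N6: none of the 2 fault types match ✗
  N7: none of the 2 fault types match ✗
  N8: none of the 2 fault types match ✗
  N9: stuck-at-0 ✓; others ✗
Consistent faults: {N1 stuck-at-0, N2 stuck-at-1, N3 stuck-at-0, N4 stuck-at-1, N5 stuck-at-1, N9 stuck-at-0} — 6 in all.

6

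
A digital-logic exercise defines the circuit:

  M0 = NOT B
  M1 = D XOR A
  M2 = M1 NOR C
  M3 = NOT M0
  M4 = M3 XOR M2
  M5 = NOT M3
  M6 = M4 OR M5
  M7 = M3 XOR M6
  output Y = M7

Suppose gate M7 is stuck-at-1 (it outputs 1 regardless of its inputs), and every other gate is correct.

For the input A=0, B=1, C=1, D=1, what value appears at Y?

Propagate with M7 forced: M0=0, M1=1, M2=0, M3=1, M4=1, M5=0, M6=1, M7=1 [stuck-at-1].
So Y = 1. (Without the fault it would be 0.)

1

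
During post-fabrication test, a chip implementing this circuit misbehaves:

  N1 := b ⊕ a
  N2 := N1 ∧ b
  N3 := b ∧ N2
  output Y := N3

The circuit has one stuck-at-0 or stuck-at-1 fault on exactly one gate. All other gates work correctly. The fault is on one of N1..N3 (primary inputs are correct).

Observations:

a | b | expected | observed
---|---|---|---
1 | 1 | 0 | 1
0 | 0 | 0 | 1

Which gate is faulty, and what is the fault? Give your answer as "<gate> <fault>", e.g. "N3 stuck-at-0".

N3 stuck-at-1

Fault-free values for test 1 (a=1, b=1): N1=0, N2=0, N3=0, giving Y=0. Observed 1.
Test 1: faults giving observed 1 are {N1 stuck-at-1, N2 stuck-at-1, N3 stuck-at-1}.
Test 2 (a=0, b=0): fault-free N1=0, N2=0, N3=0 → 0; observed 1. Eliminates N1 stuck-at-1, N2 stuck-at-1.
Only N3 stuck-at-1 is consistent with every test.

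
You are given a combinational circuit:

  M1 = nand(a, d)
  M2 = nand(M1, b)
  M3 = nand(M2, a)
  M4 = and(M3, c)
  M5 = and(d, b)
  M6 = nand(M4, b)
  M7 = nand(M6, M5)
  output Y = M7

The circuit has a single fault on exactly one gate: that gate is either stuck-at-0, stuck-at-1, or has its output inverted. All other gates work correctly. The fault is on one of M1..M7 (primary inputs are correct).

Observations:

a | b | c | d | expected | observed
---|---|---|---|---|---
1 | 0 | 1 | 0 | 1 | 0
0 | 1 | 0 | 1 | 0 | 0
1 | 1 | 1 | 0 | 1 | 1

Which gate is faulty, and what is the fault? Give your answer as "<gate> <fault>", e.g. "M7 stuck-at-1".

M5 stuck-at-1

Fault-free values for test 1 (a=1, b=0, c=1, d=0): M1=1, M2=1, M3=0, M4=0, M5=0, M6=1, M7=1, giving Y=1. Observed 0.
Test 1: faults giving observed 0 are {M5 stuck-at-1, M5 inverted output, M7 stuck-at-0, M7 inverted output}.
Test 2 (a=0, b=1, c=0, d=1): fault-free M1=1, M2=0, M3=1, M4=0, M5=1, M6=1, M7=0 → 0; observed 0. Eliminates M5 inverted output, M7 inverted output.
Test 3 (a=1, b=1, c=1, d=0): fault-free M1=1, M2=0, M3=1, M4=1, M5=0, M6=0, M7=1 → 1; observed 1. Eliminates M7 stuck-at-0.
Only M5 stuck-at-1 is consistent with every test.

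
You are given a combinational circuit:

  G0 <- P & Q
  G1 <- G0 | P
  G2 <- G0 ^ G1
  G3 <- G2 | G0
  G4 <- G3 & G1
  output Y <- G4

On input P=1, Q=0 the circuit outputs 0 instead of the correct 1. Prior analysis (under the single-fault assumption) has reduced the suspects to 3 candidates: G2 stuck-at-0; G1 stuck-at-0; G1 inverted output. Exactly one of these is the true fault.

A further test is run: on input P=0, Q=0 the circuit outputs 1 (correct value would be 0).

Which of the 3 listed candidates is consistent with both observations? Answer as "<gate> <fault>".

G1 inverted output

Evaluate each candidate on input P=0, Q=0:
  G2 stuck-at-0: G0=0, G1=0, G2=0 [stuck-at-0], G3=0, G4=0 → 0 — eliminated
  G1 stuck-at-0: G0=0, G1=0 [stuck-at-0], G2=0, G3=0, G4=0 → 0 — eliminated
  G1 inverted output: G0=0, G1=1 [inverted output], G2=1, G3=1, G4=1 → 1 — matches
Only G1 inverted output reproduces the observed 1.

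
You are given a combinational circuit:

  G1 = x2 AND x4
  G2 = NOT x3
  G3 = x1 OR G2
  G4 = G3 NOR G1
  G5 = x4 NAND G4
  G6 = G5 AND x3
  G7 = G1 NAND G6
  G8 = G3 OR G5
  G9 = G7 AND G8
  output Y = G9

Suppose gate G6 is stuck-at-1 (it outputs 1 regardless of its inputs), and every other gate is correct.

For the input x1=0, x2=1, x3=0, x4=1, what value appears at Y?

0

Propagate with G6 forced: G1=1, G2=1, G3=1, G4=0, G5=1, G6=1 [stuck-at-1], G7=0, G8=1, G9=0.
So Y = 0. (Without the fault it would be 1.)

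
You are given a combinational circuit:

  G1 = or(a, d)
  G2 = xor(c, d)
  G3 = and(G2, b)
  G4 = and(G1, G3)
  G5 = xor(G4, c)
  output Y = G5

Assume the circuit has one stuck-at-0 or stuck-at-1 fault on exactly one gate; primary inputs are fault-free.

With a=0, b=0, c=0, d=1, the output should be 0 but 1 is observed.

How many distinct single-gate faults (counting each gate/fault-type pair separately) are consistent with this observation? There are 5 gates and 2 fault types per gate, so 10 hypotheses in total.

3

Fault-free: G1=1, G2=1, G3=0, G4=0, G5=0 → 0. Observed 1.
  G1 stuck-at-0: output 0 ✗
  G1 stuck-at-1: output 0 ✗
  G2 stuck-at-0: output 0 ✗
  G2 stuck-at-1: output 0 ✗
  G3 stuck-at-0: output 0 ✗
  G3 stuck-at-1: output 1 ✓
  G4 stuck-at-0: output 0 ✗
  G4 stuck-at-1: output 1 ✓
  G5 stuck-at-0: output 0 ✗
  G5 stuck-at-1: output 1 ✓
Consistent faults: {G3 stuck-at-1, G4 stuck-at-1, G5 stuck-at-1} — 3 in all.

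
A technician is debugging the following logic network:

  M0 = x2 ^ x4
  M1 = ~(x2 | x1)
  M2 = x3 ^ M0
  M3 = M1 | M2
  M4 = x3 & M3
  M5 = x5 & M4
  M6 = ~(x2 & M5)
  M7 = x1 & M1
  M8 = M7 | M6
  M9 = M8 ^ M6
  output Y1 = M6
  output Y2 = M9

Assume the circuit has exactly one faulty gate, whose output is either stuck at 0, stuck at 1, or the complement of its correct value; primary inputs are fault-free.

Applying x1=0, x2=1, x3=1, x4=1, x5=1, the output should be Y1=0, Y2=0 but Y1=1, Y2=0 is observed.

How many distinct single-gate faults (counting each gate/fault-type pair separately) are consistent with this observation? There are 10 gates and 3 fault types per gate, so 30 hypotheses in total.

Fault-free: M0=0, M1=0, M2=1, M3=1, M4=1, M5=1, M6=0, M7=0, M8=0, M9=0 → Y1=0, Y2=0. Observed Y1=1, Y2=0.
  M0: stuck-at-1, inverted output ✓; others ✗
  M1: none of the 3 fault types match ✗
  M2: stuck-at-0, inverted output ✓; others ✗
  M3: stuck-at-0, inverted output ✓; others ✗
  M4: stuck-at-0, inverted output ✓; others ✗
  M5: stuck-at-0, inverted output ✓; others ✗
  M6: stuck-at-1, inverted output ✓; others ✗
  M7: none of the 3 fault types match ✗
  M8: none of the 3 fault types match ✗
  M9: none of the 3 fault types match ✗
Consistent faults: {M0 stuck-at-1, M0 inverted output, M2 stuck-at-0, M2 inverted output, M3 stuck-at-0, M3 inverted output, M4 stuck-at-0, M4 inverted output, M5 stuck-at-0, M5 inverted output, M6 stuck-at-1, M6 inverted output} — 12 in all.

12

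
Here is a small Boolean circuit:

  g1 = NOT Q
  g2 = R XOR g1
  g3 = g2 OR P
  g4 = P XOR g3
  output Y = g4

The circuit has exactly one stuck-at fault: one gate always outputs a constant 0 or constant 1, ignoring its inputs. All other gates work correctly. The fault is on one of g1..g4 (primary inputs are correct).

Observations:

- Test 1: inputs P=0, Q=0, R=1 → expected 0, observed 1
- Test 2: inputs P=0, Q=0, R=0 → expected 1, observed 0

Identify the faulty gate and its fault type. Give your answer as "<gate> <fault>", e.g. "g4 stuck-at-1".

g1 stuck-at-0

Fault-free values for test 1 (P=0, Q=0, R=1): g1=1, g2=0, g3=0, g4=0, giving Y=0. Observed 1.
Test 1: faults giving observed 1 are {g1 stuck-at-0, g2 stuck-at-1, g3 stuck-at-1, g4 stuck-at-1}.
Test 2 (P=0, Q=0, R=0): fault-free g1=1, g2=1, g3=1, g4=1 → 1; observed 0. Eliminates g2 stuck-at-1, g3 stuck-at-1, g4 stuck-at-1.
Only g1 stuck-at-0 is consistent with every test.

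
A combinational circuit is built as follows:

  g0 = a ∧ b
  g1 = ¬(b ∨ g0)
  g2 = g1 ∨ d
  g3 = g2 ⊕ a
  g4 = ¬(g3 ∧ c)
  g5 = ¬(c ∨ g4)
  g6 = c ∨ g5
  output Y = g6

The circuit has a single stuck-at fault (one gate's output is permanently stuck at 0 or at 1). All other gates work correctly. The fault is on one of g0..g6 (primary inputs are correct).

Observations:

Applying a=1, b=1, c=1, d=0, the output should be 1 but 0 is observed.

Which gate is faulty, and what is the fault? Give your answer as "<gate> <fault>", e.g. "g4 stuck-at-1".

Fault-free values for test 1 (a=1, b=1, c=1, d=0): g0=1, g1=0, g2=0, g3=1, g4=0, g5=0, g6=1, giving Y=1. Observed 0.
Test 1: faults giving observed 0 are {g6 stuck-at-0}.
Only g6 stuck-at-0 is consistent with every test.

g6 stuck-at-0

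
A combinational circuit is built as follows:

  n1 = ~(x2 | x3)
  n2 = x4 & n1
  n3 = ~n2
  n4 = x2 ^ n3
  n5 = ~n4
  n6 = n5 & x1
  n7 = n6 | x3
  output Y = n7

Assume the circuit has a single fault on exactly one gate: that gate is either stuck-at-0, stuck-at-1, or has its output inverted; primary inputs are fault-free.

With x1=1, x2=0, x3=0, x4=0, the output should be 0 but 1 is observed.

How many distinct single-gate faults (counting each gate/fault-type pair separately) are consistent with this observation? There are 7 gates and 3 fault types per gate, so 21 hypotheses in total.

12

Fault-free: n1=1, n2=0, n3=1, n4=1, n5=0, n6=0, n7=0 → 0. Observed 1.
  n1: none of the 3 fault types match ✗
  n2: stuck-at-1, inverted output ✓; others ✗
  n3: stuck-at-0, inverted output ✓; others ✗
  n4: stuck-at-0, inverted output ✓; others ✗
  n5: stuck-at-1, inverted output ✓; others ✗
  n6: stuck-at-1, inverted output ✓; others ✗
  n7: stuck-at-1, inverted output ✓; others ✗
Consistent faults: {n2 stuck-at-1, n2 inverted output, n3 stuck-at-0, n3 inverted output, n4 stuck-at-0, n4 inverted output, n5 stuck-at-1, n5 inverted output, n6 stuck-at-1, n6 inverted output, n7 stuck-at-1, n7 inverted output} — 12 in all.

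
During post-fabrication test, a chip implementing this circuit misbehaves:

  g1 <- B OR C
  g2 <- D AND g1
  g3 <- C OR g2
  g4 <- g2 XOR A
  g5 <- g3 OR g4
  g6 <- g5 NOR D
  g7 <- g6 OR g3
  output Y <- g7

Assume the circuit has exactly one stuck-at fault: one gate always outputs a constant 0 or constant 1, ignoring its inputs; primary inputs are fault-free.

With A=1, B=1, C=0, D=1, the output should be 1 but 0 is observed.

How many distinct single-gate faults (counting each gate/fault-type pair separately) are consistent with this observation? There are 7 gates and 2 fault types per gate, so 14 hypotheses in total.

Fault-free: g1=1, g2=1, g3=1, g4=0, g5=1, g6=0, g7=1 → 1. Observed 0.
  g1 stuck-at-0: output 0 ✓
  g1 stuck-at-1: output 1 ✗
  g2 stuck-at-0: output 0 ✓
  g2 stuck-at-1: output 1 ✗
  g3 stuck-at-0: output 0 ✓
  g3 stuck-at-1: output 1 ✗
  g4 stuck-at-0: output 1 ✗
  g4 stuck-at-1: output 1 ✗
  g5 stuck-at-0: output 1 ✗
  g5 stuck-at-1: output 1 ✗
  g6 stuck-at-0: output 1 ✗
  g6 stuck-at-1: output 1 ✗
  g7 stuck-at-0: output 0 ✓
  g7 stuck-at-1: output 1 ✗
Consistent faults: {g1 stuck-at-0, g2 stuck-at-0, g3 stuck-at-0, g7 stuck-at-0} — 4 in all.

4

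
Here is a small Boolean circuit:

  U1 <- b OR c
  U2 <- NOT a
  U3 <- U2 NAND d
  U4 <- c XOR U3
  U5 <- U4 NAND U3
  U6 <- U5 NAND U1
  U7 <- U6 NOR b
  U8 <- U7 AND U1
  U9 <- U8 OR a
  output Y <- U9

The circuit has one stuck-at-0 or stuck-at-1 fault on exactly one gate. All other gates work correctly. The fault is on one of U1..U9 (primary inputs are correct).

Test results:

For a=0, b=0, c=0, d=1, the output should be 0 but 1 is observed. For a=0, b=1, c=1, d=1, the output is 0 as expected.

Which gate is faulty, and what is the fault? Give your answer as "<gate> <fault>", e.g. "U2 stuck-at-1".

Fault-free values for test 1 (a=0, b=0, c=0, d=1): U1=0, U2=1, U3=0, U4=0, U5=1, U6=1, U7=0, U8=0, U9=0, giving Y=0. Observed 1.
Test 1: faults giving observed 1 are {U1 stuck-at-1, U8 stuck-at-1, U9 stuck-at-1}.
Test 2 (a=0, b=1, c=1, d=1): fault-free U1=1, U2=1, U3=0, U4=1, U5=1, U6=0, U7=0, U8=0, U9=0 → 0; observed 0. Eliminates U8 stuck-at-1, U9 stuck-at-1.
Only U1 stuck-at-1 is consistent with every test.

U1 stuck-at-1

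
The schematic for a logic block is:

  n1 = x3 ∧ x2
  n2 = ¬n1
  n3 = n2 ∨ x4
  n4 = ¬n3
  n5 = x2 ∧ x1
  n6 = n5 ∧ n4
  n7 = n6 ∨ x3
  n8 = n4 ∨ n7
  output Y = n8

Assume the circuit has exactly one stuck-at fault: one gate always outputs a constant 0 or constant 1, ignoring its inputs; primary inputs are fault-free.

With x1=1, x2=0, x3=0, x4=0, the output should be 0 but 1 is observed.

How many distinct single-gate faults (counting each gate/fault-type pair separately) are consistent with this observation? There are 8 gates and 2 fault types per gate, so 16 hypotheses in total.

7

Fault-free: n1=0, n2=1, n3=1, n4=0, n5=0, n6=0, n7=0, n8=0 → 0. Observed 1.
  n1: stuck-at-1 ✓; others ✗
  n2: stuck-at-0 ✓; others ✗
  n3: stuck-at-0 ✓; others ✗
  n4: stuck-at-1 ✓; others ✗
  n5: none of the 2 fault types match ✗
  n6: stuck-at-1 ✓; others ✗
  n7: stuck-at-1 ✓; others ✗
  n8: stuck-at-1 ✓; others ✗
Consistent faults: {n1 stuck-at-1, n2 stuck-at-0, n3 stuck-at-0, n4 stuck-at-1, n6 stuck-at-1, n7 stuck-at-1, n8 stuck-at-1} — 7 in all.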